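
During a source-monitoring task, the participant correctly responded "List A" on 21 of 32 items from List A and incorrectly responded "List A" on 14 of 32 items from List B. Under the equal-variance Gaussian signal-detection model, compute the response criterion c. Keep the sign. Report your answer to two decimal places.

H = 21/32 = 0.6562
FA = 14/32 = 0.4375
Φ⁻¹(H) = Φ⁻¹(0.6562) = 0.4021
Φ⁻¹(FA) = Φ⁻¹(0.4375) = -0.1573
c = −½·[z(H) + z(FA)] = −0.5 × (0.4021 + (-0.1573)) = -0.1224
c < 0: the participant has a liberal response bias.

c = -0.12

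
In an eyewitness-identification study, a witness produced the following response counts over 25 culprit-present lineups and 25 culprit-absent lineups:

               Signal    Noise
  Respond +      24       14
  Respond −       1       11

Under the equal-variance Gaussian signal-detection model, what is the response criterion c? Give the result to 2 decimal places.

c = -0.95

H = 24/25 = 0.9600
FA = 14/25 = 0.5600
z(H) = z(0.9600) = 1.751
z(FA) = z(0.5600) = 0.151
c = −½·[z(H) + z(FA)] = −0.5 × (1.751 + 0.151) = -0.951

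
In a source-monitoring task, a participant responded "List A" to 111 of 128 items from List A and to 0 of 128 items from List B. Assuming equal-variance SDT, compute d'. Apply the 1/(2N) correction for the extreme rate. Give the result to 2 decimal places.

d' = 3.77

The false-alarm rate is 0/128 = 0, so apply the 1/(2N) correction: FA → 1/(2·128) = 0.00391.
z(H) = z(0.86719) = 1.113
z(FA) = z(0.00391) = -2.660
d' = 1.113 − (-2.660) = 3.773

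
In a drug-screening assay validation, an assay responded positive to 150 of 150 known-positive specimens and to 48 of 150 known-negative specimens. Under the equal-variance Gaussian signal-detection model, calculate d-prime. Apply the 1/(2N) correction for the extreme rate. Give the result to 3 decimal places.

The hit rate is 150/150 = 1, so apply the 1/(2N) correction: H → 1 − 1/(2·150) = 0.99667.
z(H) = z(0.99667) = 2.7134
z(FA) = z(0.32000) = -0.4677
d' = 2.7134 − (-0.4677) = 3.1811

d-prime = 3.181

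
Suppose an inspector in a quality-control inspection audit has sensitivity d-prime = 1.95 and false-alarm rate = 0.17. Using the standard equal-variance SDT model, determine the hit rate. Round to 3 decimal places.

z(false-alarm rate) = z(0.17) = -0.9542
z(H) = z(FA) + d' = -0.9542 + 1.95 = 0.9958
hit rate = Φ(0.9958) = 0.8403

hit rate = 0.840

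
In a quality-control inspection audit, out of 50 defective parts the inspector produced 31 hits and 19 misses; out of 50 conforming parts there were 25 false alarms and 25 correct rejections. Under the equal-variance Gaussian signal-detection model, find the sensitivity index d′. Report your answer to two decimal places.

d′ = 0.31

H = 31/50 = 0.6200
FA = 25/50 = 0.5000
z(H) = 0.3055
z(FA) = 0.0000
d' = z(H) − z(FA) = 0.3055 − 0.0000 = 0.3055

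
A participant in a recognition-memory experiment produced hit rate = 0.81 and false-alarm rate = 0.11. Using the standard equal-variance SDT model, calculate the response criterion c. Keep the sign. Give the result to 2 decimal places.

c = 0.17

z(H) = z(0.81) = 0.8779
z(FA) = z(0.11) = -1.2265
c = −½·[z(H) + z(FA)] = −0.5 × (0.8779 + (-1.2265)) = 0.1743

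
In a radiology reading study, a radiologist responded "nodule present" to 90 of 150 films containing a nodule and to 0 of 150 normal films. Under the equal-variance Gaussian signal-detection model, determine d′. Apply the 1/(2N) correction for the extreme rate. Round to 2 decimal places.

The false-alarm rate is 0/150 = 0, so apply the 1/(2N) correction: FA → 1/(2·150) = 0.00333.
z(H) = z(0.60000) = 0.253
z(FA) = z(0.00333) = -2.713
d' = 0.253 − (-2.713) = 2.966

d′ = 2.97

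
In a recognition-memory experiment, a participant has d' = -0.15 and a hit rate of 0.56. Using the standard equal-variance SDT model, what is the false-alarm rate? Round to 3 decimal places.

false-alarm rate = 0.618

z(hit rate) = z(0.56) = 0.1510
z(FA) = z(H) − d' = 0.1510 − (-0.15) = 0.3010
false-alarm rate = Φ(0.3010) = 0.6183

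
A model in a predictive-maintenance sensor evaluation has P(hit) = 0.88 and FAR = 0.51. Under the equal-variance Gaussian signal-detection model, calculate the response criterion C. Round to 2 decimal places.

z(0.88) = 1.175, z(0.51) = 0.025
c = −½·[z(H) + z(FA)] = −0.5 × (1.175 + 0.025) = -0.600
c < 0: the model has a liberal response bias.

C = -0.60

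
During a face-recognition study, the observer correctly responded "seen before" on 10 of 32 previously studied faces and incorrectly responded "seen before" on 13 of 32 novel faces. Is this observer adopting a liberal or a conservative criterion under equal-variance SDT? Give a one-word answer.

conservative

z(H) = -0.489, z(FA) = -0.237
c = −½·(z(H) + z(FA)) = 0.363
c > 0 → conservative criterion (biased toward responding “no”).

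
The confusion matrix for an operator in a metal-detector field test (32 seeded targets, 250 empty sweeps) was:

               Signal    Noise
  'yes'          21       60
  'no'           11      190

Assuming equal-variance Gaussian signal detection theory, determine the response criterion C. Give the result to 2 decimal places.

C = 0.15

H = 21/32 = 0.6562
FA = 60/250 = 0.2400
Φ⁻¹(H) = 0.4021
Φ⁻¹(FA) = -0.7063
c = −½·[z(H) + z(FA)] = −0.5 × (0.4021 + (-0.7063)) = 0.1521
c > 0: the operator has a conservative response bias.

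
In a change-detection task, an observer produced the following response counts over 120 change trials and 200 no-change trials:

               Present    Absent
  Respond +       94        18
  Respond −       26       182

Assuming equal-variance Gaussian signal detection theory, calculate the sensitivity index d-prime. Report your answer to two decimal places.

H = 94/120 = 0.7833
FA = 18/200 = 0.0900
z(H) = z(0.7833) = 0.7834
z(FA) = z(0.0900) = -1.3408
d' = z(H) − z(FA) = 0.7834 − (-1.3408) = 2.1242

d-prime = 2.12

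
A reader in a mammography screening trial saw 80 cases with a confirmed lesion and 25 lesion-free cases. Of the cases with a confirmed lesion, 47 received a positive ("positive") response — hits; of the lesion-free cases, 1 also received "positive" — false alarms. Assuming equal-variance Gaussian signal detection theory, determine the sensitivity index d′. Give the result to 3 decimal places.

d′ = 1.972

H = 47/80 = 0.5875
FA = 1/25 = 0.0400
z(H) = z(0.5875) = 0.2211
z(FA) = z(0.0400) = -1.7507
d' = z(H) − z(FA) = 0.2211 − (-1.7507) = 1.9718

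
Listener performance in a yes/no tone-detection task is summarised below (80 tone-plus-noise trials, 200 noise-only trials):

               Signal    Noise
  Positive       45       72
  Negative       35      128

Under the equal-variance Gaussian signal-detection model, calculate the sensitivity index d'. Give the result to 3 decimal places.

H = 45/80 = 0.5625
FA = 72/200 = 0.3600
Φ⁻¹(H) = Φ⁻¹(0.5625) = 0.1573
Φ⁻¹(FA) = Φ⁻¹(0.3600) = -0.3585
d' = z(H) − z(FA) = 0.1573 − (-0.3585) = 0.5158

d' = 0.516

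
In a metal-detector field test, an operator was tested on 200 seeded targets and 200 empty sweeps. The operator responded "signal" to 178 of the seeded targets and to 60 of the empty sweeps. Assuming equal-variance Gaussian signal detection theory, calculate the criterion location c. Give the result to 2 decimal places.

H = 178/200 = 0.8900
FA = 60/200 = 0.3000
Φ⁻¹(H) = Φ⁻¹(0.8900) = 1.2265
Φ⁻¹(FA) = Φ⁻¹(0.3000) = -0.5244
c = −½·[z(H) + z(FA)] = −0.5 × (1.2265 + (-0.5244)) = -0.35105
c < 0: the operator has a liberal response bias.

c = -0.35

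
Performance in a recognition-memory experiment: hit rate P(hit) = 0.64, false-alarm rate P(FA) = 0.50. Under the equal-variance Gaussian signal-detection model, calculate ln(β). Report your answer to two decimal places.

Φ⁻¹(H) = Φ⁻¹(0.64) = 0.358
Φ⁻¹(FA) = Φ⁻¹(0.50) = 0.000
ln β = −½·[z(H)² − z(FA)²] = −0.5 × (0.128 − 0.000) = -0.064

ln β = -0.06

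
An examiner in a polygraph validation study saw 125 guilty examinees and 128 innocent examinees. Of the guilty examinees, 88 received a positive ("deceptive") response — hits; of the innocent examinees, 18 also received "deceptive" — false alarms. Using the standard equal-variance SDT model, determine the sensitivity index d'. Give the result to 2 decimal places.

d' = 1.61

H = 88/125 = 0.7040
FA = 18/128 = 0.1406
z(H) = z(0.7040) = 0.536
z(FA) = z(0.1406) = -1.078
d' = z(H) − z(FA) = 0.536 − (-1.078) = 1.614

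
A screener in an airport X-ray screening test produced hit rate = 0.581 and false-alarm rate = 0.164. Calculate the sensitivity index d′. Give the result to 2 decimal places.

z(H) = 0.2045
z(FA) = -0.9782
d' = z(H) − z(FA) = 0.2045 − (-0.9782) = 1.1827

d′ = 1.18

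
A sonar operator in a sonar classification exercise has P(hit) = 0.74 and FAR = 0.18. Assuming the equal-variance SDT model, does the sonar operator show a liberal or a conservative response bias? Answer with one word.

conservative

z(H) = 0.643, z(FA) = -0.915
c = −½·(z(H) + z(FA)) = 0.136
c > 0 → conservative criterion (biased toward responding “no”).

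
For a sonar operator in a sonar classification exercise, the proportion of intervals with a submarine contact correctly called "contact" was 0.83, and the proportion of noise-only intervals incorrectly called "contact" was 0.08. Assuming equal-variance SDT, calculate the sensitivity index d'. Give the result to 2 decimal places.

z(0.83) = 0.954, z(0.08) = -1.405
d' = z(H) − z(FA) = 0.954 − (-1.405) = 2.359

d' = 2.36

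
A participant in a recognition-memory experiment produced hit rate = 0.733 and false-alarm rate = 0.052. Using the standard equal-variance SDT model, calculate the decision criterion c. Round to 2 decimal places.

c = 0.50

Φ⁻¹(H) = Φ⁻¹(0.733) = 0.622
Φ⁻¹(FA) = Φ⁻¹(0.052) = -1.626
c = −½·[z(H) + z(FA)] = −0.5 × (0.622 + (-1.626)) = 0.502
c > 0: the participant has a conservative response bias.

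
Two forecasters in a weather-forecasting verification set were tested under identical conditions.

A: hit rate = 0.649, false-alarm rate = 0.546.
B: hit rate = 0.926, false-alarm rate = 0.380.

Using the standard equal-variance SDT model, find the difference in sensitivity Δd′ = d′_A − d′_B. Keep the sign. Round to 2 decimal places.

Δd′ = -1.49

A: z(0.649) = 0.383, z(0.546) = 0.116, d' = 0.267
B: z(0.926) = 1.447, z(0.380) = -0.305, d' = 1.752
Δd' = d'_A − d'_B = 0.267 − 1.752 = -1.485
B has the higher sensitivity.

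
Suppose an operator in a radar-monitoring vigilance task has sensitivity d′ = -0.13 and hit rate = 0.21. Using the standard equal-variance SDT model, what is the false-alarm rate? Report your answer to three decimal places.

z(hit rate) = z(0.21) = -0.8064
z(FA) = z(H) − d' = -0.8064 − (-0.13) = -0.6764
false-alarm rate = Φ(-0.6764) = 0.2494

false-alarm rate = 0.249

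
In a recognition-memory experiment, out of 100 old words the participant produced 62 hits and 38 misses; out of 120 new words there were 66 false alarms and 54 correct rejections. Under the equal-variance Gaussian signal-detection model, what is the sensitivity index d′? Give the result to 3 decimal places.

d′ = 0.180

H = 62/100 = 0.6200
FA = 66/120 = 0.5500
z(H) = 0.3055
z(FA) = 0.1257
d' = z(H) − z(FA) = 0.3055 − 0.1257 = 0.1798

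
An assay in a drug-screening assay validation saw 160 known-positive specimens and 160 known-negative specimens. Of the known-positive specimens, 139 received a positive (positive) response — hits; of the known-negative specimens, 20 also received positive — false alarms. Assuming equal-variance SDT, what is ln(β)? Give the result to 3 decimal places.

ln β = 0.034

H = 139/160 = 0.8688
FA = 20/160 = 0.1250
z(H) = z(0.8688) = 1.1207
z(FA) = z(0.1250) = -1.1503
ln β = −½·[z(H)² − z(FA)²] = −0.5 × (1.2560 − 1.3232) = 0.0336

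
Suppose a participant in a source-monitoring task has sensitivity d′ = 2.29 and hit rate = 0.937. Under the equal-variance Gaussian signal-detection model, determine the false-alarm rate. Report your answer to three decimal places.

false-alarm rate = 0.224

z(hit rate) = z(0.937) = 1.5301
z(FA) = z(H) − d' = 1.5301 − 2.29 = -0.7599
false-alarm rate = Φ(-0.7599) = 0.2237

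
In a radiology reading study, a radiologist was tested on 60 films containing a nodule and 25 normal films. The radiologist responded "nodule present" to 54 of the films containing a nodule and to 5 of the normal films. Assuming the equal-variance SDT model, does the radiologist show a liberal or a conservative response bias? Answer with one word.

liberal

z(H) = 1.282, z(FA) = -0.842
c = −½·(z(H) + z(FA)) = -0.220
c < 0 → liberal criterion (biased toward responding “yes”).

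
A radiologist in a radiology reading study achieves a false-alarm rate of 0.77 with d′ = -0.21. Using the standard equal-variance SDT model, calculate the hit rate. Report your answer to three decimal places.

z(false-alarm rate) = z(0.77) = 0.7388
z(H) = z(FA) + d' = 0.7388 + (-0.21) = 0.5288
hit rate = Φ(0.5288) = 0.7015

hit rate = 0.702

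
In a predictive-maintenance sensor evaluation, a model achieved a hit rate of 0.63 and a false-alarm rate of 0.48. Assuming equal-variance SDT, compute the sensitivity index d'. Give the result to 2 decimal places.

z(0.63) = 0.332, z(0.48) = -0.050
d' = z(H) − z(FA) = 0.332 − (-0.050) = 0.382

d' = 0.38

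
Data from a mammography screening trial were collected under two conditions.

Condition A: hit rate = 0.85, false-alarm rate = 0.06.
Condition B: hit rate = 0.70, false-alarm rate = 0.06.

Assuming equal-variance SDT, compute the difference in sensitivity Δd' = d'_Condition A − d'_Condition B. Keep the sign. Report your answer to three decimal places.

Δd' = 0.512

Condition A: z(0.85) = 1.0364, z(0.06) = -1.5548, d' = 2.5912
Condition B: z(0.70) = 0.5244, z(0.06) = -1.5548, d' = 2.0792
Δd' = d'_Condition A − d'_Condition B = 2.5912 − 2.0792 = 0.5120
Condition A has the higher sensitivity.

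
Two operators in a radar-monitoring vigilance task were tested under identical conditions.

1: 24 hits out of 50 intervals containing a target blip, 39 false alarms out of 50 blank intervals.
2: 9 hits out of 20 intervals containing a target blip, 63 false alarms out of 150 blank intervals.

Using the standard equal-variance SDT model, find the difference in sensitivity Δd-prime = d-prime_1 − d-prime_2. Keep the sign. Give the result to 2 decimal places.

1: z(0.4800) = -0.050, z(0.7800) = 0.772, d' = -0.822
2: z(0.4500) = -0.126, z(0.4200) = -0.202, d' = 0.076
Δd' = d'_1 − d'_2 = -0.822 − 0.076 = -0.898
2 has the higher sensitivity.

Δd-prime = -0.90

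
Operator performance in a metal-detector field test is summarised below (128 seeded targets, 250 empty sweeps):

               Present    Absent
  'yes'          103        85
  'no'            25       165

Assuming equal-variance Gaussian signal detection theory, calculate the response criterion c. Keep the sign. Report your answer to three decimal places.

H = 103/128 = 0.8047
FA = 85/250 = 0.3400
Φ⁻¹(0.8047) = 0.8585, Φ⁻¹(0.3400) = -0.4125
c = −½·[z(H) + z(FA)] = −0.5 × (0.8585 + (-0.4125)) = -0.2230
c < 0: the operator has a liberal response bias.

c = -0.223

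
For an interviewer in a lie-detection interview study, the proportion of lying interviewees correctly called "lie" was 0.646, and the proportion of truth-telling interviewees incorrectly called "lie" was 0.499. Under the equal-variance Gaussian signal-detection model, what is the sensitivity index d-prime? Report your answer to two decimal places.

z(H) = z(0.646) = 0.375
z(FA) = z(0.499) = -0.003
d' = z(H) − z(FA) = 0.375 − (-0.003) = 0.378

d-prime = 0.38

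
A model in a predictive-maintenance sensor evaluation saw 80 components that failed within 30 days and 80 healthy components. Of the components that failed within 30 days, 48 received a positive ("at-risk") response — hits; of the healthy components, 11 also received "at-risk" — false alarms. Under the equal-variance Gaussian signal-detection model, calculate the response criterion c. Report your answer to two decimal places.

H = 48/80 = 0.6000
FA = 11/80 = 0.1375
z(H) = z(0.6000) = 0.253
z(FA) = z(0.1375) = -1.092
c = −½·[z(H) + z(FA)] = −0.5 × (0.253 + (-1.092)) = 0.4195

c = 0.42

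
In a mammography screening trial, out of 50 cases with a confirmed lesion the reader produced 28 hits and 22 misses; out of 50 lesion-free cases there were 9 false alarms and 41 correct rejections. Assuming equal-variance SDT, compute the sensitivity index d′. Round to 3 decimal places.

H = 28/50 = 0.5600
FA = 9/50 = 0.1800
z(H) = z(0.5600) = 0.1510
z(FA) = z(0.1800) = -0.9154
d' = z(H) − z(FA) = 0.1510 − (-0.9154) = 1.0664

d′ = 1.066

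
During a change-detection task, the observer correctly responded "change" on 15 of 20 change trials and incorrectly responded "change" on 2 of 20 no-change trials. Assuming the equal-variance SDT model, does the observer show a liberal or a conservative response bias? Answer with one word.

conservative

z(H) = 0.674, z(FA) = -1.282
c = −½·(z(H) + z(FA)) = 0.304
c > 0 → conservative criterion (biased toward responding “no”).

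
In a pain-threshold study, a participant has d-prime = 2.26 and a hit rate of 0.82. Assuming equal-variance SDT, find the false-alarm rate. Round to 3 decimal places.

false-alarm rate = 0.089

z(hit rate) = z(0.82) = 0.9154
z(FA) = z(H) − d' = 0.9154 − 2.26 = -1.3446
false-alarm rate = Φ(-1.3446) = 0.0894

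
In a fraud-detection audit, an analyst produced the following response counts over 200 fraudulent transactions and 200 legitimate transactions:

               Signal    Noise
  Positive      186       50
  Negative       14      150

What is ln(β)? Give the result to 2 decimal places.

ln β = -0.86

H = 186/200 = 0.9300
FA = 50/200 = 0.2500
z(0.9300) = 1.476, z(0.2500) = -0.674
ln β = −½·[z(H)² − z(FA)²] = −0.5 × (2.179 − 0.454) = -0.8625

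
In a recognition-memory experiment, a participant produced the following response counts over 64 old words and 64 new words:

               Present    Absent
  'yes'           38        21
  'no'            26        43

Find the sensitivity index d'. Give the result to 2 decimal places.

H = 38/64 = 0.5938
FA = 21/64 = 0.3281
z(H) = z(0.5938) = 0.237
z(FA) = z(0.3281) = -0.445
d' = z(H) − z(FA) = 0.237 − (-0.445) = 0.682

d' = 0.68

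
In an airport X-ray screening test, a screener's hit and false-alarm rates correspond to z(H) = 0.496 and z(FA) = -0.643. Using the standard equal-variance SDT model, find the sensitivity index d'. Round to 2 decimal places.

d' = 1.14

d' = z(H) − z(FA) = 0.496 − (-0.643) = 1.139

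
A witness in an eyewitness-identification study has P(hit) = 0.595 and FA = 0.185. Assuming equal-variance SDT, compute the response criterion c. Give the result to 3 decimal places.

c = 0.328

z(H) = 0.2404
z(FA) = -0.8965
c = −½·[z(H) + z(FA)] = −0.5 × (0.2404 + (-0.8965)) = 0.32805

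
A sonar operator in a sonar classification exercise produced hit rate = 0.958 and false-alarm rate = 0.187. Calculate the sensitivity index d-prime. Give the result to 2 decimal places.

d-prime = 2.62

z(H) = z(0.958) = 1.728
z(FA) = z(0.187) = -0.889
d' = z(H) − z(FA) = 1.728 − (-0.889) = 2.617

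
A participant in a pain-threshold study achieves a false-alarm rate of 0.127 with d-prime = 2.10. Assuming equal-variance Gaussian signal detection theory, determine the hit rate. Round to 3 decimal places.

z(false-alarm rate) = z(0.127) = -1.1407
z(H) = z(FA) + d' = -1.1407 + 2.10 = 0.9593
hit rate = Φ(0.9593) = 0.8313

hit rate = 0.831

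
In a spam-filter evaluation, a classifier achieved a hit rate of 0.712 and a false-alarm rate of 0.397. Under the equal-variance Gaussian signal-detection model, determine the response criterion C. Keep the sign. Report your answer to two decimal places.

C = -0.15

z(H) = z(0.712) = 0.5592
z(FA) = z(0.397) = -0.2611
c = −½·[z(H) + z(FA)] = −0.5 × (0.5592 + (-0.2611)) = -0.14905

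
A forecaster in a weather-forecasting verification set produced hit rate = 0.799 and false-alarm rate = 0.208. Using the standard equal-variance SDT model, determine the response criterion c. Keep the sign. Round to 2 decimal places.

z(H) = z(0.799) = 0.8381
z(FA) = z(0.208) = -0.8134
c = −½·[z(H) + z(FA)] = −0.5 × (0.8381 + (-0.8134)) = -0.01235

c = -0.01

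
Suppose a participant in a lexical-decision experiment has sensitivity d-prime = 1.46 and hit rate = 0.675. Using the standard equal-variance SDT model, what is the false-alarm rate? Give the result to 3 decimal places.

z(hit rate) = z(0.675) = 0.4538
z(FA) = z(H) − d' = 0.4538 − 1.46 = -1.0062
false-alarm rate = Φ(-1.0062) = 0.1572

false-alarm rate = 0.157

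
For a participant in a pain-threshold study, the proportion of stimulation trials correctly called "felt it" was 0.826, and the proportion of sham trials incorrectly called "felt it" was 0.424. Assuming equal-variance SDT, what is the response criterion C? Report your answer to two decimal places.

z(0.826) = 0.9385, z(0.424) = -0.1917
c = −½·[z(H) + z(FA)] = −0.5 × (0.9385 + (-0.1917)) = -0.3734
c < 0: the participant has a liberal response bias.

C = -0.37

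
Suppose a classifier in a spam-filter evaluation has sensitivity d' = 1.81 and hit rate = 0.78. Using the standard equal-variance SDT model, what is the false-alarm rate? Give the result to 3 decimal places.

false-alarm rate = 0.150

z(hit rate) = z(0.78) = 0.7722
z(FA) = z(H) − d' = 0.7722 − 1.81 = -1.0378
false-alarm rate = Φ(-1.0378) = 0.1497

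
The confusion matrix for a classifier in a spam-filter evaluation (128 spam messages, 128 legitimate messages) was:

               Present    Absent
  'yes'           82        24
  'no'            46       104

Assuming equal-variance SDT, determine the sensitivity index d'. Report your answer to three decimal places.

d' = 1.247

H = 82/128 = 0.6406
FA = 24/128 = 0.1875
Φ⁻¹(H) = Φ⁻¹(0.6406) = 0.3601
Φ⁻¹(FA) = Φ⁻¹(0.1875) = -0.8871
d' = z(H) − z(FA) = 0.3601 − (-0.8871) = 1.2472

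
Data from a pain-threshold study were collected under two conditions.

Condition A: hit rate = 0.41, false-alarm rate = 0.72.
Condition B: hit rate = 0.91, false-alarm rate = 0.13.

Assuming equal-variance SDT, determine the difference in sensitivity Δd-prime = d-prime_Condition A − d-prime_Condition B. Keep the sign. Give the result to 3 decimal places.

Condition A: z(0.41) = -0.2275, z(0.72) = 0.5828, d' = -0.8103
Condition B: z(0.91) = 1.3408, z(0.13) = -1.1264, d' = 2.4672
Δd' = d'_Condition A − d'_Condition B = -0.8103 − 2.4672 = -3.2775
Condition B has the higher sensitivity.

Δd-prime = -3.278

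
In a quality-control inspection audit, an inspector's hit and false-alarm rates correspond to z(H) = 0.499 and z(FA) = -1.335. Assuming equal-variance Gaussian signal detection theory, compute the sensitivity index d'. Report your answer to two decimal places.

d' = 1.83

d' = z(H) − z(FA) = 0.499 − (-1.335) = 1.834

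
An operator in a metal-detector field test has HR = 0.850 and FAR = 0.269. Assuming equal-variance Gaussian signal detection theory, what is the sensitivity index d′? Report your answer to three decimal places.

z(H) = 1.0364
z(FA) = -0.6158
d' = z(H) − z(FA) = 1.0364 − (-0.6158) = 1.6522

d′ = 1.652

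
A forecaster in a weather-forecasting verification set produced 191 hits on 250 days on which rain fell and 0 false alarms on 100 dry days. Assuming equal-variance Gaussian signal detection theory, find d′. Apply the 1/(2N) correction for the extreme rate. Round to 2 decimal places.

The false-alarm rate is 0/100 = 0, so apply the 1/(2N) correction: FA → 1/(2·100) = 0.00500.
z(H) = z(0.76400) = 0.719
z(FA) = z(0.00500) = -2.576
d' = 0.719 − (-2.576) = 3.295

d′ = 3.30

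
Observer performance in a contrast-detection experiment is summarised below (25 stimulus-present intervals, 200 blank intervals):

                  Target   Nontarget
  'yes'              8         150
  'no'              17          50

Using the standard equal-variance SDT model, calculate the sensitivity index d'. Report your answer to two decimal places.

H = 8/25 = 0.3200
FA = 150/200 = 0.7500
z(0.3200) = -0.468, z(0.7500) = 0.674
d' = z(H) − z(FA) = -0.468 − 0.674 = -1.142

d' = -1.14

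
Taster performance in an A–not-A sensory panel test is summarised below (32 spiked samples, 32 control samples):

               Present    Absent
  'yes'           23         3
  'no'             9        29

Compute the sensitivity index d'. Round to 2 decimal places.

H = 23/32 = 0.7188
FA = 3/32 = 0.0938
Φ⁻¹(H) = 0.579
Φ⁻¹(FA) = -1.318
d' = z(H) − z(FA) = 0.579 − (-1.318) = 1.897

d' = 1.90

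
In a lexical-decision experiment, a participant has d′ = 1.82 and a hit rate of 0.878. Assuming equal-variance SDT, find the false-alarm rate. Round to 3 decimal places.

false-alarm rate = 0.256

z(hit rate) = z(0.878) = 1.1650
z(FA) = z(H) − d' = 1.1650 − 1.82 = -0.6550
false-alarm rate = Φ(-0.6550) = 0.2562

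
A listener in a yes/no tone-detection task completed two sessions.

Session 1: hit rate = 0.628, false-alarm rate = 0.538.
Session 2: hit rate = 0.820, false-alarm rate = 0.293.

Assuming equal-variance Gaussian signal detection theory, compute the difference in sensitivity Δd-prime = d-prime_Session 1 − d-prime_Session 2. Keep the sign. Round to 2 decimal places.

Session 1: z(0.628) = 0.327, z(0.538) = 0.095, d' = 0.232
Session 2: z(0.820) = 0.915, z(0.293) = -0.545, d' = 1.460
Δd' = d'_Session 1 − d'_Session 2 = 0.232 − 1.460 = -1.228
Session 2 has the higher sensitivity.

Δd-prime = -1.23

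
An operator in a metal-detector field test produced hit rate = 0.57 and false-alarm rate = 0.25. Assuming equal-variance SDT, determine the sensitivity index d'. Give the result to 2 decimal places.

z(H) = z(0.57) = 0.176
z(FA) = z(0.25) = -0.674
d' = z(H) − z(FA) = 0.176 − (-0.674) = 0.850

d' = 0.85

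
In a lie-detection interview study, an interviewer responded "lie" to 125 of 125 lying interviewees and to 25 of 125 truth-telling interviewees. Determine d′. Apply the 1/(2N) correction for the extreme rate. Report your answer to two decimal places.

d′ = 3.49

The hit rate is 125/125 = 1, so apply the 1/(2N) correction: H → 1 − 1/(2·125) = 0.99600.
z(H) = z(0.99600) = 2.652
z(FA) = z(0.20000) = -0.842
d' = 2.652 − (-0.842) = 3.494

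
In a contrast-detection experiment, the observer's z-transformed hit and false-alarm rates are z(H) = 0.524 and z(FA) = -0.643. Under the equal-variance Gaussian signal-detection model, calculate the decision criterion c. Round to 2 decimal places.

c = 0.06

c = −½·[z(H) + z(FA)] = −½·(0.524 + (-0.643)) = 0.0595
c > 0: the observer has a conservative response bias.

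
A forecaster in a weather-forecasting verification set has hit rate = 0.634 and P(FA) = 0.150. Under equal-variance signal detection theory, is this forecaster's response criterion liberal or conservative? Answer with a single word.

conservative

z(H) = 0.342, z(FA) = -1.036
c = −½·(z(H) + z(FA)) = 0.347
c > 0 → conservative criterion (biased toward responding “no”).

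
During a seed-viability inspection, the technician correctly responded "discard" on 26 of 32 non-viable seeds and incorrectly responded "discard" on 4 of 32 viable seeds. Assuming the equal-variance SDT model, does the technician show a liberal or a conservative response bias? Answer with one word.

conservative

z(H) = 0.887, z(FA) = -1.150
c = −½·(z(H) + z(FA)) = 0.1315
c > 0 → conservative criterion (biased toward responding “no”).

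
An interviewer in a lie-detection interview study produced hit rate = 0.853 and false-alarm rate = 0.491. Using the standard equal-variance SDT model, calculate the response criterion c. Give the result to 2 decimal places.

Φ⁻¹(0.853) = 1.049, Φ⁻¹(0.491) = -0.023
c = −½·[z(H) + z(FA)] = −0.5 × (1.049 + (-0.023)) = -0.513
c < 0: the interviewer has a liberal response bias.

c = -0.51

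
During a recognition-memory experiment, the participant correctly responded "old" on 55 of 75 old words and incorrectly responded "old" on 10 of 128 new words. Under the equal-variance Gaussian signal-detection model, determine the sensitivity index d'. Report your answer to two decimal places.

d' = 2.04

H = 55/75 = 0.7333
FA = 10/128 = 0.0781
z(H) = 0.623
z(FA) = -1.418
d' = z(H) − z(FA) = 0.623 − (-1.418) = 2.041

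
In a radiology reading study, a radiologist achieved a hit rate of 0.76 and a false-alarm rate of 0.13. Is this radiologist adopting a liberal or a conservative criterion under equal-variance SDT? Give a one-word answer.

z(H) = 0.706, z(FA) = -1.126
c = −½·(z(H) + z(FA)) = 0.210
c > 0 → conservative criterion (biased toward responding “no”).

conservative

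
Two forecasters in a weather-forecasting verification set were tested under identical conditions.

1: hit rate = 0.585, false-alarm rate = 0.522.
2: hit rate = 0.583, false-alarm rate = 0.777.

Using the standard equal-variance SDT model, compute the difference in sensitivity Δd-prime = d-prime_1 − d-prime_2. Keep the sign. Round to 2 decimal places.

Δd-prime = 0.71

1: z(0.585) = 0.215, z(0.522) = 0.055, d' = 0.160
2: z(0.583) = 0.210, z(0.777) = 0.762, d' = -0.552
Δd' = d'_1 − d'_2 = 0.160 − (-0.552) = 0.712
1 has the higher sensitivity.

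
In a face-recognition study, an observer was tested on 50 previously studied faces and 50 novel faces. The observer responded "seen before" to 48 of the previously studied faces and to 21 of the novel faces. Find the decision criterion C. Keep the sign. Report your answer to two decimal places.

C = -0.77

H = 48/50 = 0.9600
FA = 21/50 = 0.4200
Φ⁻¹(H) = Φ⁻¹(0.9600) = 1.751
Φ⁻¹(FA) = Φ⁻¹(0.4200) = -0.202
c = −½·[z(H) + z(FA)] = −0.5 × (1.751 + (-0.202)) = -0.7745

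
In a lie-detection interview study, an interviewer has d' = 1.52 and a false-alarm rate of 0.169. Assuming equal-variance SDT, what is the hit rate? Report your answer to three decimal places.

hit rate = 0.713

z(false-alarm rate) = z(0.169) = -0.9581
z(H) = z(FA) + d' = -0.9581 + 1.52 = 0.5619
hit rate = Φ(0.5619) = 0.7129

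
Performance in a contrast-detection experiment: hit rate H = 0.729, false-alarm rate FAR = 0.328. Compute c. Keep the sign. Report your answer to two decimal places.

z(H) = 0.6098
z(FA) = -0.4454
c = −½·[z(H) + z(FA)] = −0.5 × (0.6098 + (-0.4454)) = -0.0822
c < 0: the observer has a liberal response bias.

c = -0.08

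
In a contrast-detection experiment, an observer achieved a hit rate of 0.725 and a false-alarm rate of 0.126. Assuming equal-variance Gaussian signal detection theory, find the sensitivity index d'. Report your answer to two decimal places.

d' = 1.74

z(H) = 0.598
z(FA) = -1.146
d' = z(H) − z(FA) = 0.598 − (-1.146) = 1.744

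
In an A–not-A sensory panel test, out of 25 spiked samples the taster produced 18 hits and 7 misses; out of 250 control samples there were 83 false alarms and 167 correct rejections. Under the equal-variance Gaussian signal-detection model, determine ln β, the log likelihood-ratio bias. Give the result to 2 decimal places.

H = 18/25 = 0.7200
FA = 83/250 = 0.3320
z(H) = z(0.7200) = 0.583
z(FA) = z(0.3320) = -0.434
ln β = −½·[z(H)² − z(FA)²] = −0.5 × (0.340 − 0.188) = -0.076

ln β = -0.08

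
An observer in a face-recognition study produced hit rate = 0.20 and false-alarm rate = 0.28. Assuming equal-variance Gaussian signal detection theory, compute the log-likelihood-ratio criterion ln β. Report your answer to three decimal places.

ln β = -0.184

z(0.20) = -0.8416, z(0.28) = -0.5828
ln β = −½·[z(H)² − z(FA)²] = −0.5 × (0.7083 − 0.3397) = -0.1843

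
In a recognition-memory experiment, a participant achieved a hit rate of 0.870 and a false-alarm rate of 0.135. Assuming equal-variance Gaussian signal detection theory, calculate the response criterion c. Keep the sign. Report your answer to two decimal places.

z(0.870) = 1.126, z(0.135) = -1.103
c = −½·[z(H) + z(FA)] = −0.5 × (1.126 + (-1.103)) = -0.0115
c < 0: the participant has a liberal response bias.

c = -0.01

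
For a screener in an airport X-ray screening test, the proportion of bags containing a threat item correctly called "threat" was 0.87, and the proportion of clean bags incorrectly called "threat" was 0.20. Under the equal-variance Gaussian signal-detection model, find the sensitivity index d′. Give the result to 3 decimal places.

z(H) = 1.1264
z(FA) = -0.8416
d' = z(H) − z(FA) = 1.1264 − (-0.8416) = 1.9680

d′ = 1.968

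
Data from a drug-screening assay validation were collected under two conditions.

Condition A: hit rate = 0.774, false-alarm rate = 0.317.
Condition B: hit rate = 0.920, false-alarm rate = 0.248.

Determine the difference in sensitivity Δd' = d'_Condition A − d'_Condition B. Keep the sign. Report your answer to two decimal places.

Condition A: z(0.774) = 0.752, z(0.317) = -0.476, d' = 1.228
Condition B: z(0.920) = 1.405, z(0.248) = -0.681, d' = 2.086
Δd' = d'_Condition A − d'_Condition B = 1.228 − 2.086 = -0.858
Condition B has the higher sensitivity.

Δd' = -0.86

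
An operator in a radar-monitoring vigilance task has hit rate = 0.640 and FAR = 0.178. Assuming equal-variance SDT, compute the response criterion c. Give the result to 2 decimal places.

c = 0.28

z(H) = 0.358
z(FA) = -0.923
c = −½·[z(H) + z(FA)] = −0.5 × (0.358 + (-0.923)) = 0.2825
c > 0: the operator has a conservative response bias.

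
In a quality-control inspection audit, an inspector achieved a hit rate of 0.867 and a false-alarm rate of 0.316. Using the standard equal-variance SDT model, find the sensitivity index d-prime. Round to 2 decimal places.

z(H) = z(0.867) = 1.1123
z(FA) = z(0.316) = -0.4789
d' = z(H) − z(FA) = 1.1123 − (-0.4789) = 1.5912

d-prime = 1.59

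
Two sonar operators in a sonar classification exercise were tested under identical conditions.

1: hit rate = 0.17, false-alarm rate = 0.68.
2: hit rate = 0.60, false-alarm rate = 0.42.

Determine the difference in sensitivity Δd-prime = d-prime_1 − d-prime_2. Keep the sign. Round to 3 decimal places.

Δd-prime = -1.877

1: z(0.17) = -0.9542, z(0.68) = 0.4677, d' = -1.4219
2: z(0.60) = 0.2533, z(0.42) = -0.2019, d' = 0.4552
Δd' = d'_1 − d'_2 = -1.4219 − 0.4552 = -1.8771
2 has the higher sensitivity.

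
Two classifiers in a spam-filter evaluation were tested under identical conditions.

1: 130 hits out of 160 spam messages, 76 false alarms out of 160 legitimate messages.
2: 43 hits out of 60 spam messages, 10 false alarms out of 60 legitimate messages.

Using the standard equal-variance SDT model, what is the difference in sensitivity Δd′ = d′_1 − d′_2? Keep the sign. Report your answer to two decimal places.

Δd′ = -0.59

1: z(0.8125) = 0.887, z(0.4750) = -0.063, d' = 0.950
2: z(0.7167) = 0.573, z(0.1667) = -0.967, d' = 1.540
Δd' = d'_1 − d'_2 = 0.950 − 1.540 = -0.590
2 has the higher sensitivity.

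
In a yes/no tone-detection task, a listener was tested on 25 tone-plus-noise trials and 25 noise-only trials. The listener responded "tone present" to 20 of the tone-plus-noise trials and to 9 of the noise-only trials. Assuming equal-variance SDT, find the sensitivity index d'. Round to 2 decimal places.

H = 20/25 = 0.8000
FA = 9/25 = 0.3600
z(0.8000) = 0.8416, z(0.3600) = -0.3585
d' = z(H) − z(FA) = 0.8416 − (-0.3585) = 1.2001

d' = 1.20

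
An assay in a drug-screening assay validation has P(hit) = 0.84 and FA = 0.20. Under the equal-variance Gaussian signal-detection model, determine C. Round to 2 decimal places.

C = -0.08

z(0.84) = 0.9945, z(0.20) = -0.8416
c = −½·[z(H) + z(FA)] = −0.5 × (0.9945 + (-0.8416)) = -0.07645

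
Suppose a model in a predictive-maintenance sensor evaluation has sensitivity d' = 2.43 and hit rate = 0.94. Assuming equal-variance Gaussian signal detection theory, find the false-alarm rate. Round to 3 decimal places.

false-alarm rate = 0.191

z(hit rate) = z(0.94) = 1.5548
z(FA) = z(H) − d' = 1.5548 − 2.43 = -0.8752
false-alarm rate = Φ(-0.8752) = 0.1907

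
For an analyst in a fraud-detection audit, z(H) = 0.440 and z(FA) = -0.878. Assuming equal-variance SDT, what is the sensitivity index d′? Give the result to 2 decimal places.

d′ = 1.32

d' = z(H) − z(FA) = 0.440 − (-0.878) = 1.318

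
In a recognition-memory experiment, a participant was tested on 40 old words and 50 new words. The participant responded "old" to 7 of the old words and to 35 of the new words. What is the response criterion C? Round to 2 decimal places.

C = 0.21

H = 7/40 = 0.1750
FA = 35/50 = 0.7000
Φ⁻¹(0.1750) = -0.9346, Φ⁻¹(0.7000) = 0.5244
c = −½·[z(H) + z(FA)] = −0.5 × (-0.9346 + 0.5244) = 0.2051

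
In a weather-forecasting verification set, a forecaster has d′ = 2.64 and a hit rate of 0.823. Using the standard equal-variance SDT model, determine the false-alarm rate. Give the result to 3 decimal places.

z(hit rate) = z(0.823) = 0.9269
z(FA) = z(H) − d' = 0.9269 − 2.64 = -1.7131
false-alarm rate = Φ(-1.7131) = 0.0433

false-alarm rate = 0.043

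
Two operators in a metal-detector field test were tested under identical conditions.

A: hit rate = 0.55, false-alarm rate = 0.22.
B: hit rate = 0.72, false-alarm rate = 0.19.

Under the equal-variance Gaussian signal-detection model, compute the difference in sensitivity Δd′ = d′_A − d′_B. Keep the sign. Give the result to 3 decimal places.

A: z(0.55) = 0.1257, z(0.22) = -0.7722, d' = 0.8979
B: z(0.72) = 0.5828, z(0.19) = -0.8779, d' = 1.4607
Δd' = d'_A − d'_B = 0.8979 − 1.4607 = -0.5628
B has the higher sensitivity.

Δd′ = -0.563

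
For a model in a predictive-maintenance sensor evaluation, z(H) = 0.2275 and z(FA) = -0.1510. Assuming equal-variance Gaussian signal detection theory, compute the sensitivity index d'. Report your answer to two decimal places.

d' = z(H) − z(FA) = 0.2275 − (-0.1510) = 0.3785

d' = 0.38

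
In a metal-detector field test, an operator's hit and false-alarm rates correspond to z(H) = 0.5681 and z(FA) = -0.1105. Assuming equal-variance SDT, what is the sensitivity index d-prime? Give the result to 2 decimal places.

d-prime = 0.68

d' = z(H) − z(FA) = 0.5681 − (-0.1105) = 0.6786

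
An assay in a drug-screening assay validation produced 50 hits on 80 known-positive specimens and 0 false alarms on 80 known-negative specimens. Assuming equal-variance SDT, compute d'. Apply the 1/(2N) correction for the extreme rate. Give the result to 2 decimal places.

The false-alarm rate is 0/80 = 0, so apply the 1/(2N) correction: FA → 1/(2·80) = 0.00625.
z(H) = z(0.62500) = 0.319
z(FA) = z(0.00625) = -2.498
d' = 0.319 − (-2.498) = 2.817

d' = 2.82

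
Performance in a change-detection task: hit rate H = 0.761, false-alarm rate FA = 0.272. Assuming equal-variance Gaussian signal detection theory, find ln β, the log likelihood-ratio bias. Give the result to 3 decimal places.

z(0.761) = 0.7095, z(0.272) = -0.6068
ln β = −½·[z(H)² − z(FA)²] = −0.5 × (0.5034 − 0.3682) = -0.0676

ln β = -0.068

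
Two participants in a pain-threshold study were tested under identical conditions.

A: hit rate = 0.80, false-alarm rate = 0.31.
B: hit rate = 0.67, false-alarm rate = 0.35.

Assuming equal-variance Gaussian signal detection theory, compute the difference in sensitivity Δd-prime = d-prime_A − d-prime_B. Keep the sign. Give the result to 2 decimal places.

A: z(0.80) = 0.842, z(0.31) = -0.496, d' = 1.338
B: z(0.67) = 0.440, z(0.35) = -0.385, d' = 0.825
Δd' = d'_A − d'_B = 1.338 − 0.825 = 0.513
A has the higher sensitivity.

Δd-prime = 0.51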